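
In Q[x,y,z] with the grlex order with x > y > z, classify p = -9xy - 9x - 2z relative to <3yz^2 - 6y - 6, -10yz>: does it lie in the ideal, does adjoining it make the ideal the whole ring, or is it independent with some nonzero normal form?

-9xy - 9x - 2z lies in I (it reduces to 0).

First compute the reduced Gröbner basis of I by Buchberger's algorithm.
f_1 = 3yz^2 - 6y - 6, LT = yz^2.
f_2 = -10yz, LT = yz.

S(f_1,f_2): lcm = yz^2. S = -2y - 2.
  leading term y: no divisor's leading term divides it; move -2y to the remainder.
  leading term 1: no divisor's leading term divides it; move -2 to the remainder.
  remainder -2y - 2 ≠ 0; add h_3 = -2y - 2 to the basis.

S(f_1,h_3): lcm = yz^2. S = -z^2 - 2y - 2.
  leading term z^2: no divisor's leading term divides it; move -z^2 to the remainder.
  leading term y: subtract (1)·h_3 from -2y - 2 → 0
  remainder -z^2 ≠ 0; add h_4 = -z^2 to the basis.

S(f_2,h_3): lcm = yz. S = -z.
  leading term z: no divisor's leading term divides it; move -z to the remainder.
  remainder -z ≠ 0; add h_5 = -z to the basis.

S(f_1,h_4): lcm = yz^2. S = -2y - 2.
  leading term y: subtract (1)·h_3 from -2y - 2 → 0
  remainder 0.

S(f_2,h_4): lcm = yz^2. S = 0.
  remainder 0.

S(h_3,h_4): leading monomials are coprime, so the S-polynomial reduces to 0 (Buchberger's first criterion).
S(f_1,h_5): lcm = yz^2. S = -2y - 2.
  leading term y: subtract (1)·h_3 from -2y - 2 → 0
  remainder 0.

S(f_2,h_5): lcm = yz. S = 0.
  remainder 0.

S(h_3,h_5): leading monomials are coprime, so the S-polynomial reduces to 0 (Buchberger's first criterion).
S(h_4,h_5): lcm = z^2. S = 0.
  remainder 0.

Every S-polynomial of the final basis reduces to 0, so we have a Gröbner basis.
Inter-reduce: drop elements whose leading term is divisible by another's, tail-reduce, and make monic.
Reduced Gröbner basis: {y + 1, z}.
Label its elements g_1 = y + 1, g_2 = z.

Reduce p = -9xy - 9x - 2z modulo G:
  leading term xy: subtract (-9x)·g_1 from -9xy - 9x - 2z → -2z
  leading term z: subtract (-2)·g_2 from -2z → 0
  normal form = 0.
Since the normal form is 0, p ∈ I.

The remainder on division by a Gröbner basis is unique — it is the normal form.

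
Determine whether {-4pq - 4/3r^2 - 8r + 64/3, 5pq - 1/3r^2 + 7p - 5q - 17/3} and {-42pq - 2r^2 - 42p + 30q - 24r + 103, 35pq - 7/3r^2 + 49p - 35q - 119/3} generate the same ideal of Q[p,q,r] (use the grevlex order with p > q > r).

Since reduced Gröbner bases are canonical representatives of ideals under a given ordering, it suffices to compute and compare them.
Buchberger on the first generating set:
f_1 = -4pq - 4/3r^2 - 8r + 64/3, LT = pq.
f_2 = 5pq - 1/3r^2 + 7p - 5q - 17/3, LT = pq.

S(f_1,f_2): lcm = pq. S = 2/5r^2 - 7/5p + q + 2r - 21/5.
  leading term r^2: no divisor's leading term divides it; move 2/5r^2 to the remainder.
  leading term p: no divisor's leading term divides it; move -7/5p to the remainder.
  leading term q: no divisor's leading term divides it; move q to the remainder.
  leading term r: no divisor's leading term divides it; move 2r to the remainder.
  leading term 1: no divisor's leading term divides it; move -21/5 to the remainder.
  remainder 2/5r^2 - 7/5p + q + 2r - 21/5 ≠ 0; add g_3 = 2/5r^2 - 7/5p + q + 2r - 21/5 to the basis.

The other S-polynomials (S(f_1,g_3), S(f_2,g_3)) all reduce to 0 modulo the current basis, so we have a Gröbner basis.
Inter-reduce: drop elements whose leading term is divisible by another's, tail-reduce, and make monic.
Reduced Gröbner basis: {pq + 7/6p - 5/6q + 1/3r - 11/6, r^2 - 7/2p + 5/2q + 5r - 21/2}.

Buchberger on the second generating set:
h_1 = -42pq - 2r^2 - 42p + 30q - 24r + 103, LT = pq.
h_2 = 35pq - 7/3r^2 + 49p - 35q - 119/3, LT = pq.

S(h_1,h_2): lcm = pq. S = 4/35r^2 - 2/5p + 2/7q + 4/7r - 277/210.
  leading term r^2: no divisor's leading term divides it; move 4/35r^2 to the remainder.
  leading term p: no divisor's leading term divides it; move -2/5p to the remainder.
  leading term q: no divisor's leading term divides it; move 2/7q to the remainder.
  leading term r: no divisor's leading term divides it; move 4/7r to the remainder.
  leading term 1: no divisor's leading term divides it; move -277/210 to the remainder.
  remainder 4/35r^2 - 2/5p + 2/7q + 4/7r - 277/210 ≠ 0; add k_3 = 4/35r^2 - 2/5p + 2/7q + 4/7r - 277/210 to the basis.

The other S-polynomials (S(h_1,k_3), S(h_2,k_3)) all reduce to 0 modulo the current basis, so we have a Gröbner basis.
Inter-reduce: drop elements whose leading term is divisible by another's, tail-reduce, and make monic.
Reduced Gröbner basis: {pq + 7/6p - 5/6q + 1/3r - 137/72, r^2 - 7/2p + 5/2q + 5r - 277/24}.

The bases are distinct; the ideals are different.
The choice of monomial ordering does not affect the verdict — as long as both bases are computed under the same ordering, their equality decides ideal equality.

No, the ideals differ.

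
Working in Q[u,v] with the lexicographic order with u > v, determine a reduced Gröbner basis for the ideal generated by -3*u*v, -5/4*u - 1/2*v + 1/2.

The reduced Gröbner basis is the canonical form of the ideal for this ordering.

f_1 = -3*u*v, LT = u*v.
f_2 = -5/4*u - 1/2*v + 1/2, LT = u.

S(f_1,f_2): lcm = u*v. S = -2/5*v**2 + 2/5*v.
  leading term v**2: no divisor's leading term divides it; move -2/5*v**2 to the remainder.
  leading term v: no divisor's leading term divides it; move 2/5*v to the remainder.
  remainder -2/5*v**2 + 2/5*v ≠ 0; add g_3 = -2/5*v**2 + 2/5*v to the basis.

The other S-polynomials (S(f_1,g_3), S(f_2,g_3)) all reduce to 0 modulo the current basis, so we have a Gröbner basis.
Inter-reduce: drop elements whose leading term is divisible by another's, tail-reduce, and make monic.

G = {u + 2/5*v - 2/5, v**2 - v}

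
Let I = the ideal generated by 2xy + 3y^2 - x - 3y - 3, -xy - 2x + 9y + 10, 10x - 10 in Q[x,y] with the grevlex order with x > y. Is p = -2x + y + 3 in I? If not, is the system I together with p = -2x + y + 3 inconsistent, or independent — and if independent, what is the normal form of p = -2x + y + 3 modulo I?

-2x + y + 3 lies in I (it reduces to 0).

First compute the reduced Gröbner basis of I by Buchberger's algorithm.
f_1 = 2xy + 3y^2 - x - 3y - 3, LT = xy.
f_2 = -xy - 2x + 9y + 10, LT = xy.
f_3 = 10x - 10, LT = x.

S(f_1,f_2): lcm = xy. S = 3/2y^2 - 5/2x + 15/2y + 17/2.
  reduce S modulo (f_1, f_2, f_3):
  remainder 3/2y^2 + 15/2y + 6 ≠ 0; add h_4 = 3/2y^2 + 15/2y + 6 to the basis.

S(f_1,f_3): lcm = xy. S = 3/2y^2 - 1/2x - 1/2y - 3/2.
  reduce S modulo (f_1, f_2, f_3, h_4):
  remainder -8y - 8 ≠ 0; add h_5 = -8y - 8 to the basis.

The other S-polynomials (S(f_2,f_3), S(f_1,h_4), S(f_2,h_4), S(f_3,h_4), S(f_1,h_5), S(f_2,h_5), S(f_3,h_5), S(h_4,h_5)) all reduce to 0 modulo the current basis, so we have a Gröbner basis.
Inter-reduce: drop elements whose leading term is divisible by another's, tail-reduce, and make monic.
Reduced Gröbner basis: {x - 1, y + 1}.
Label its elements g_1 = x - 1, g_2 = y + 1.

Reduce p = -2x + y + 3 modulo G:
  leading term x: subtract (-2)·g_1 from -2x + y + 3 → y + 1
  leading term y: subtract (1)·g_2 from y + 1 → 0
  normal form = 0.
Since the normal form is 0, p ∈ I.

Ideal membership is decidable via reduction modulo a Gröbner basis.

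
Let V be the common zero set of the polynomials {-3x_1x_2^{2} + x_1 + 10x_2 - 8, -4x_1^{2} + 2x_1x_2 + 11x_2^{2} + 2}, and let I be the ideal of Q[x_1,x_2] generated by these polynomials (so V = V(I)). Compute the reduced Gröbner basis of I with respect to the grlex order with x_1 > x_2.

G = {x_2^{4} - \tfrac{40}{33}x_1x_2 + \tfrac{5}{11}x_2^{2} + \tfrac{32}{33}x_1 - \tfrac{16}{33}x_2 - \tfrac{2}{33}, x_1x_2^{2} - \tfrac{1}{3}x_1 - \tfrac{10}{3}x_2 + \tfrac{8}{3}, x_1^{2} - \tfrac{1}{2}x_1x_2 - \tfrac{11}{4}x_2^{2} - \tfrac{1}{2}}

f_1 = -3x_1x_2^{2} + x_1 + 10x_2 - 8, LT = x_1x_2^{2}.
f_2 = -4x_1^{2} + 2x_1x_2 + 11x_2^{2} + 2, LT = x_1^{2}.

S(f_1,f_2): lcm = x_1^{2}x_2^{2}. S = \tfrac{1}{2}x_1x_2^{3} + \tfrac{11}{4}x_2^{4} - \tfrac{1}{3}x_1^{2} - \tfrac{10}{3}x_1x_2 + \tfrac{1}{2}x_2^{2} + \tfrac{8}{3}x_1.
  leading term x_1x_2^{3}: subtract (-\tfrac{1}{6}x_2)·f_1 from \tfrac{1}{2}x_1x_2^{3} + \tfrac{11}{4}x_2^{4} - \tfrac{1}{3}x_1^{2} - \tfrac{10}{3}x_1x_2 + \tfrac{1}{2}x_2^{2} + \tfrac{8}{3}x_1 → \tfrac{11}{4}x_2^{4} - \tfrac{1}{3}x_1^{2} - \tfrac{19}{6}x_1x_2 + \tfrac{13}{6}x_2^{2} + \tfrac{8}{3}x_1 - \tfrac{4}{3}x_2
  leading term x_2^{4}: no divisor's leading term divides it; move \tfrac{11}{4}x_2^{4} to the remainder.
  leading term x_1^{2}: subtract (\tfrac{1}{12})·f_2 from -\tfrac{1}{3}x_1^{2} - \tfrac{19}{6}x_1x_2 + \tfrac{13}{6}x_2^{2} + \tfrac{8}{3}x_1 - \tfrac{4}{3}x_2 → -\tfrac{10}{3}x_1x_2 + \tfrac{5}{4}x_2^{2} + \tfrac{8}{3}x_1 - \tfrac{4}{3}x_2 - \tfrac{1}{6}
  leading term x_1x_2: no divisor's leading term divides it; move -\tfrac{10}{3}x_1x_2 to the remainder.
  leading term x_2^{2}: no divisor's leading term divides it; move \tfrac{5}{4}x_2^{2} to the remainder.
  leading term x_1: no divisor's leading term divides it; move \tfrac{8}{3}x_1 to the remainder.
  leading term x_2: no divisor's leading term divides it; move -\tfrac{4}{3}x_2 to the remainder.
  leading term 1: no divisor's leading term divides it; move -\tfrac{1}{6} to the remainder.
  remainder \tfrac{11}{4}x_2^{4} - \tfrac{10}{3}x_1x_2 + \tfrac{5}{4}x_2^{2} + \tfrac{8}{3}x_1 - \tfrac{4}{3}x_2 - \tfrac{1}{6} ≠ 0; add g_3 = \tfrac{11}{4}x_2^{4} - \tfrac{10}{3}x_1x_2 + \tfrac{5}{4}x_2^{2} + \tfrac{8}{3}x_1 - \tfrac{4}{3}x_2 - \tfrac{1}{6} to the basis.

The other S-polynomials (S(f_1,g_3), S(f_2,g_3)) all reduce to 0 modulo the current basis, so we have a Gröbner basis.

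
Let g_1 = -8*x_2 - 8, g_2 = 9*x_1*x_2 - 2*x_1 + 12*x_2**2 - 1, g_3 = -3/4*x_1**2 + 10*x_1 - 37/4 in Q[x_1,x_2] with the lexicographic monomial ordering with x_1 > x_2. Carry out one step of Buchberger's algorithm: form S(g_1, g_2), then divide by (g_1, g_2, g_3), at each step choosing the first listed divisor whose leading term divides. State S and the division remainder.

S(g_1, g_2) = 11/9*x_1 - 4/3*x_2**2 + 1/9; remainder on division = 11/9*x_1 - 11/9.

lcm(LM(g_1), LM(g_2)) = x_1*x_2.
S = (lcm/LT(g_1))·g_1 − (lcm/LT(g_2))·g_2 = 11/9*x_1 - 4/3*x_2**2 + 1/9.
Reduce S modulo (g_1, g_2, g_3) in that order:
  leading term x_1: no divisor's leading term divides it; move 11/9*x_1 to the remainder.
  leading term x_2**2: subtract (1/6*x_2)·g_1 from -4/3*x_2**2 + 1/9 → 4/3*x_2 + 1/9
  leading term x_2: subtract (-1/6)·g_1 from 4/3*x_2 + 1/9 → -11/9
  leading term 1: no divisor's leading term divides it; move -11/9 to the remainder.
The remainder 11/9*x_1 - 11/9 is nonzero, so it would be added as the next basis element.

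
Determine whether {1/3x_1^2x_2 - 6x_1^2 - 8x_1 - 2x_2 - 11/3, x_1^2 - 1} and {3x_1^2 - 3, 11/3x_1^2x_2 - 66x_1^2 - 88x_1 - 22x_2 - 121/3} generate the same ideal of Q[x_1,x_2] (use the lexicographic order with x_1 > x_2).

For a fixed monomial order, each ideal has a unique reduced Gröbner basis; comparing bases decides equality.
Buchberger on the first generating set:
f_1 = 1/3x_1^2x_2 - 6x_1^2 - 8x_1 - 2x_2 - 11/3, LT = x_1^2x_2.
f_2 = x_1^2 - 1, LT = x_1^2.

S(f_1,f_2): lcm = x_1^2x_2. S = -18x_1^2 - 24x_1 - 5x_2 - 11.
  reduce S modulo (f_1, f_2):
  remainder -24x_1 - 5x_2 - 29 ≠ 0; add g_3 = -24x_1 - 5x_2 - 29 to the basis.

S(f_1,g_3): lcm = x_1^2x_2. S = -18x_1^2 - 5/24x_1x_2^2 - 29/24x_1x_2 - 24x_1 - 6x_2 - 11.
  reduce S modulo (f_1, f_2, g_3):
  remainder 25/576x_2^3 + 145/288x_2^2 + 265/576x_2 ≠ 0; add g_4 = 25/576x_2^3 + 145/288x_2^2 + 265/576x_2 to the basis.

S(f_2,g_3): lcm = x_1^2. S = -5/24x_1x_2 - 29/24x_1 - 1.
  reduce S modulo (f_1, f_2, g_3, g_4):
  remainder 25/576x_2^2 + 145/288x_2 + 265/576 ≠ 0; add g_5 = 25/576x_2^2 + 145/288x_2 + 265/576 to the basis.

The other S-polynomials (S(f_1,g_4), S(f_2,g_4), S(g_3,g_4), S(f_1,g_5), S(f_2,g_5), S(g_3,g_5), S(g_4,g_5)) all reduce to 0 modulo the current basis, so we have a Gröbner basis.
Inter-reduce: drop elements whose leading term is divisible by another's, tail-reduce, and make monic.
Reduced Gröbner basis: {x_1 + 5/24x_2 + 29/24, x_2^2 + 58/5x_2 + 53/5}.

Buchberger on the second generating set:
h_1 = 3x_1^2 - 3, LT = x_1^2.
h_2 = 11/3x_1^2x_2 - 66x_1^2 - 88x_1 - 22x_2 - 121/3, LT = x_1^2x_2.

S(h_1,h_2): lcm = x_1^2x_2. S = 18x_1^2 + 24x_1 + 5x_2 + 11.
  reduce S modulo (h_1, h_2):
  remainder 24x_1 + 5x_2 + 29 ≠ 0; add k_3 = 24x_1 + 5x_2 + 29 to the basis.

S(h_1,k_3): lcm = x_1^2. S = -5/24x_1x_2 - 29/24x_1 - 1.
  reduce S modulo (h_1, h_2, k_3):
  remainder 25/576x_2^2 + 145/288x_2 + 265/576 ≠ 0; add k_4 = 25/576x_2^2 + 145/288x_2 + 265/576 to the basis.

The other S-polynomials (S(h_2,k_3), S(h_1,k_4), S(h_2,k_4), S(k_3,k_4)) all reduce to 0 modulo the current basis, so we have a Gröbner basis.
Inter-reduce: drop elements whose leading term is divisible by another's, tail-reduce, and make monic.
Reduced Gröbner basis: {x_1 + 5/24x_2 + 29/24, x_2^2 + 58/5x_2 + 53/5}.

Same reduced basis, so the two generating sets span the same ideal.

Yes, the ideals are equal.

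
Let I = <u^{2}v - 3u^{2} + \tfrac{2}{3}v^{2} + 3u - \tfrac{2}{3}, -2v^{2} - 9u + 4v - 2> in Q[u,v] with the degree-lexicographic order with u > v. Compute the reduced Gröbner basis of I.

G = {u^{3} + \tfrac{8}{9}u^{2} + \tfrac{4}{3}u - \tfrac{16}{27}v + \tfrac{16}{27}, u^{2}v - 3u^{2} + \tfrac{4}{3}v - \tfrac{4}{3}, v^{2} + \tfrac{9}{2}u - 2v + 1}

f_1 = u^{2}v - 3u^{2} + \tfrac{2}{3}v^{2} + 3u - \tfrac{2}{3}, LT = u^{2}v.
f_2 = -2v^{2} - 9u + 4v - 2, LT = v^{2}.

S(f_1,f_2): lcm = u^{2}v^{2}. S = -\tfrac{9}{2}u^{3} - u^{2}v + \tfrac{2}{3}v^{3} - u^{2} + 3uv - \tfrac{2}{3}v.
  reduce S modulo (f_1, f_2):
  remainder -\tfrac{9}{2}u^{3} - 4u^{2} - 6u + \tfrac{8}{3}v - \tfrac{8}{3} ≠ 0; add g_3 = -\tfrac{9}{2}u^{3} - 4u^{2} - 6u + \tfrac{8}{3}v - \tfrac{8}{3} to the basis.

The other S-polynomials (S(f_1,g_3), S(f_2,g_3)) all reduce to 0 modulo the current basis, so we have a Gröbner basis.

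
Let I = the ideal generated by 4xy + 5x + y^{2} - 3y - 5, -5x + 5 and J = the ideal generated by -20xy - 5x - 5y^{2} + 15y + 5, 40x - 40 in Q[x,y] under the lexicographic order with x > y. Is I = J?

Yes, the ideals are equal.

Two ideals are equal iff their reduced Gröbner bases coincide (the reduced basis is unique for a fixed ordering).
Buchberger on the first generating set:
f_1 = 4xy + 5x + y^{2} - 3y - 5, LT = xy.
f_2 = -5x + 5, LT = x.

S(f_1,f_2): lcm = xy. S = \tfrac{5}{4}x + \tfrac{1}{4}y^{2} + \tfrac{1}{4}y - \tfrac{5}{4}.
  leading term x: subtract (-\tfrac{1}{4})·f_2 from \tfrac{5}{4}x + \tfrac{1}{4}y^{2} + \tfrac{1}{4}y - \tfrac{5}{4} → \tfrac{1}{4}y^{2} + \tfrac{1}{4}y
  leading term y^{2}: no divisor's leading term divides it; move \tfrac{1}{4}y^{2} to the remainder.
  leading term y: no divisor's leading term divides it; move \tfrac{1}{4}y to the remainder.
  remainder \tfrac{1}{4}y^{2} + \tfrac{1}{4}y ≠ 0; add g_3 = \tfrac{1}{4}y^{2} + \tfrac{1}{4}y to the basis.

The other S-polynomials (S(f_1,g_3), S(f_2,g_3)) all reduce to 0 modulo the current basis, so we have a Gröbner basis.
Inter-reduce: drop elements whose leading term is divisible by another's, tail-reduce, and make monic.
Reduced Gröbner basis: {x - 1, y^{2} + y}.

Buchberger on the second generating set:
h_1 = -20xy - 5x - 5y^{2} + 15y + 5, LT = xy.
h_2 = 40x - 40, LT = x.

S(h_1,h_2): lcm = xy. S = \tfrac{1}{4}x + \tfrac{1}{4}y^{2} + \tfrac{1}{4}y - \tfrac{1}{4}.
  leading term x: subtract (\tfrac{1}{160})·h_2 from \tfrac{1}{4}x + \tfrac{1}{4}y^{2} + \tfrac{1}{4}y - \tfrac{1}{4} → \tfrac{1}{4}y^{2} + \tfrac{1}{4}y
  leading term y^{2}: no divisor's leading term divides it; move \tfrac{1}{4}y^{2} to the remainder.
  leading term y: no divisor's leading term divides it; move \tfrac{1}{4}y to the remainder.
  remainder \tfrac{1}{4}y^{2} + \tfrac{1}{4}y ≠ 0; add k_3 = \tfrac{1}{4}y^{2} + \tfrac{1}{4}y to the basis.

The other S-polynomials (S(h_1,k_3), S(h_2,k_3)) all reduce to 0 modulo the current basis, so we have a Gröbner basis.
Inter-reduce: drop elements whose leading term is divisible by another's, tail-reduce, and make monic.
Reduced Gröbner basis: {x - 1, y^{2} + y}.

Same reduced basis, so the two generating sets span the same ideal.
The choice of monomial ordering does not affect the verdict — as long as both bases are computed under the same ordering, their equality decides ideal equality.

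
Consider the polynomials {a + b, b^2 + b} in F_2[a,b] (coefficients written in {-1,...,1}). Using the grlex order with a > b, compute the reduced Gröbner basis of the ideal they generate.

f_1 = a + b, LT = a.
f_2 = b^2 + b, LT = b^2.

The S-polynomials (S(f_1,f_2)) all reduce to 0 modulo the current basis, so we have a Gröbner basis.

G = {b^2 + b, a + b}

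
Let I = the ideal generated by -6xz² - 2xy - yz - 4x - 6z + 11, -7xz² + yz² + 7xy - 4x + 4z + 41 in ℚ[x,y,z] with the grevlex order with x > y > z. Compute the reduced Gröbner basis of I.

Buchberger's algorithm terminates because the ascending chain of leading-term ideals stabilizes.

f_1 = -6xz² - 2xy - yz - 4x - 6z + 11, LT = xz².
f_2 = -7xz² + yz² + 7xy - 4x + 4z + 41, LT = xz².

S(f_1,f_2): lcm = xz². S = 1/7yz² + 4/3xy + ⅙yz + 2/21x + 11/7z + 169/42.
  leading term yz²: no divisor's leading term divides it; move 1/7yz² to the remainder.
  leading term xy: no divisor's leading term divides it; move 4/3xy to the remainder.
  leading term yz: no divisor's leading term divides it; move ⅙yz to the remainder.
  leading term x: no divisor's leading term divides it; move 2/21x to the remainder.
  leading term z: no divisor's leading term divides it; move 11/7z to the remainder.
  leading term 1: no divisor's leading term divides it; move 169/42 to the remainder.
  remainder 1/7yz² + 4/3xy + ⅙yz + 2/21x + 11/7z + 169/42 ≠ 0; add g_3 = 1/7yz² + 4/3xy + ⅙yz + 2/21x + 11/7z + 169/42 to the basis.

S(f_1,g_3): lcm = xyz². S = -28/3x²y + ⅓xy² - 7/6xyz + ⅙y²z - ⅔x² + ⅔xy - 11xz + yz - 169/6x - 11/6y.
  leading term x²y: no divisor's leading term divides it; move -28/3x²y to the remainder.
  leading term xy²: no divisor's leading term divides it; move ⅓xy² to the remainder.
  leading term xyz: no divisor's leading term divides it; move -7/6xyz to the remainder.
  leading term y²z: no divisor's leading term divides it; move ⅙y²z to the remainder.
  leading term x²: no divisor's leading term divides it; move -⅔x² to the remainder.
  leading term xy: no divisor's leading term divides it; move ⅔xy to the remainder.
  leading term xz: no divisor's leading term divides it; move -11xz to the remainder.
  leading term yz: no divisor's leading term divides it; move yz to the remainder.
  leading term x: no divisor's leading term divides it; move -169/6x to the remainder.
  leading term y: no divisor's leading term divides it; move -11/6y to the remainder.
  remainder -28/3x²y + ⅓xy² - 7/6xyz + ⅙y²z - ⅔x² + ⅔xy - 11xz + yz - 169/6x - 11/6y ≠ 0; add g_4 = -28/3x²y + ⅓xy² - 7/6xyz + ⅙y²z - ⅔x² + ⅔xy - 11xz + yz - 169/6x - 11/6y to the basis.

The other S-polynomials (S(f_2,g_3), S(f_1,g_4), S(f_2,g_4), S(g_3,g_4)) all reduce to 0 modulo the current basis, so we have a Gröbner basis.
Inter-reduce: drop elements whose leading term is divisible by another's, tail-reduce, and make monic.

G = {x²y - 1/28xy² + ⅛xyz - 1/56y²z + 1/14x² - 1/14xy + 33/28xz - 3/28yz + 169/56x + 11/56y, xz² + ⅓xy + ⅙yz + ⅔x + z - 11/6, yz² + 28/3xy + 7/6yz + ⅔x + 11z + 169/6}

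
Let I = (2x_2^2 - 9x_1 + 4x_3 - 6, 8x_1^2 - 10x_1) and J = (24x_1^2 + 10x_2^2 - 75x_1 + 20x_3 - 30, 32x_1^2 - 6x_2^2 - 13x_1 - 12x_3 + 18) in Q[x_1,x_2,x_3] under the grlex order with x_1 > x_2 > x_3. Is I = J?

Since reduced Gröbner bases are canonical representatives of ideals under a given ordering, it suffices to compute and compare them.
Buchberger on the first generating set:
f_1 = 2x_2^2 - 9x_1 + 4x_3 - 6, LT = x_2^2.
f_2 = 8x_1^2 - 10x_1, LT = x_1^2.

The S-polynomials (S(f_1,f_2)) all reduce to 0 modulo the current basis, so we have a Gröbner basis.
Inter-reduce: drop elements whose leading term is divisible by another's, tail-reduce, and make monic.
Reduced Gröbner basis: {x_1^2 - 5/4x_1, x_2^2 - 9/2x_1 + 2x_3 - 3}.

Buchberger on the second generating set:
h_1 = 24x_1^2 + 10x_2^2 - 75x_1 + 20x_3 - 30, LT = x_1^2.
h_2 = 32x_1^2 - 6x_2^2 - 13x_1 - 12x_3 + 18, LT = x_1^2.

S(h_1,h_2): lcm = x_1^2. S = 29/48x_2^2 - 87/32x_1 + 29/24x_3 - 29/16.
  reduce S modulo (h_1, h_2):
  remainder 29/48x_2^2 - 87/32x_1 + 29/24x_3 - 29/16 ≠ 0; add k_3 = 29/48x_2^2 - 87/32x_1 + 29/24x_3 - 29/16 to the basis.

The other S-polynomials (S(h_1,k_3), S(h_2,k_3)) all reduce to 0 modulo the current basis, so we have a Gröbner basis.
Inter-reduce: drop elements whose leading term is divisible by another's, tail-reduce, and make monic.
Reduced Gröbner basis: {x_1^2 - 5/4x_1, x_2^2 - 9/2x_1 + 2x_3 - 3}.

Same reduced basis, so the two generating sets span the same ideal.

Yes, the ideals are equal.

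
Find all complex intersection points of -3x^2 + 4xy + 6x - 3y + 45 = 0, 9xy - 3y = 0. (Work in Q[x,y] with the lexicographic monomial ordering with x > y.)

Compute a lex Gröbner basis by Buchberger's algorithm.
f_1 = -3x^2 + 4xy + 6x - 3y + 45, LT = x^2.
f_2 = 9xy - 3y, LT = xy.

S(f_1,f_2): lcm = x^2y. S = -4/3xy^2 - 5/3xy + y^2 - 15y.
  leading term xy^2: subtract (-4/27y)·f_2 from -4/3xy^2 - 5/3xy + y^2 - 15y → -5/3xy + 5/9y^2 - 15y
  leading term xy: subtract (-5/27)·f_2 from -5/3xy + 5/9y^2 - 15y → 5/9y^2 - 140/9y
  leading term y^2: no divisor's leading term divides it; move 5/9y^2 to the remainder.
  leading term y: no divisor's leading term divides it; move -140/9y to the remainder.
  remainder 5/9y^2 - 140/9y ≠ 0; add h_3 = 5/9y^2 - 140/9y to the basis.

S(f_1,h_3): leading monomials are coprime, so the S-polynomial reduces to 0 (Buchberger's first criterion).
S(f_2,h_3): lcm = xy^2. S = 28xy - 1/3y^2.
  leading term xy: subtract (28/9)·f_2 from 28xy - 1/3y^2 → -1/3y^2 + 28/3y
  leading term y^2: subtract (-3/5)·h_3 from -1/3y^2 + 28/3y → 0
  remainder 0.

Every S-polynomial of the final basis reduces to 0, so we have a Gröbner basis.
Inter-reduce: drop elements whose leading term is divisible by another's, tail-reduce, and make monic.
Reduced Gröbner basis: {x^2 - 2x + 5/9y - 15, xy - 1/3y, y^2 - 28y}.

A lex Gröbner basis eliminates variables successively. Here y^2 - 28y depends only on y, with roots {0, 28}; lifting each root through the earlier basis elements recovers the full solutions.
  y = 0: the earlier basis element becomes x^2 - 2x - 15 = 0, giving x = -3, 5 — points (-3, 0), (5, 0).
  y = 28: the earlier basis elements become x^2 - 2x + 5/9 = 0; 28x - 28/3 = 0, giving x = 1/3 — point (1/3, 28).
Each listed point satisfies every original equation (direct substitution).

{(-3, 0), (5, 0), (1/3, 28)}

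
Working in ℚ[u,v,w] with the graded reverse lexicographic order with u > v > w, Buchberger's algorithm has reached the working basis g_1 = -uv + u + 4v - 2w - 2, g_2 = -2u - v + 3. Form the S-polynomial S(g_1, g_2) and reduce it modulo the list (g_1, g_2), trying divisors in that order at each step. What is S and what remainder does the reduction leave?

S(g_1, g_2) = -½v² - u - 5/2v + 2w + 2; remainder on division = -½v² - 2v + 2w + ½.

lcm(LM(g_1), LM(g_2)) = uv.
S = (lcm/LT(g_1))·g_1 − (lcm/LT(g_2))·g_2 = -½v² - u - 5/2v + 2w + 2.
Reduce S modulo (g_1, g_2) in that order:
  leading term v²: no divisor's leading term divides it; move -½v² to the remainder.
  leading term u: subtract (½)·g_2 from -u - 5/2v + 2w + 2 → -2v + 2w + ½
  leading term v: no divisor's leading term divides it; move -2v to the remainder.
  leading term w: no divisor's leading term divides it; move 2w to the remainder.
  leading term 1: no divisor's leading term divides it; move ½ to the remainder.
The remainder -½v² - 2v + 2w + ½ is nonzero, so it would be added as the next basis element.
This is the inner loop of Buchberger's algorithm — each nonzero remainder becomes a new basis element.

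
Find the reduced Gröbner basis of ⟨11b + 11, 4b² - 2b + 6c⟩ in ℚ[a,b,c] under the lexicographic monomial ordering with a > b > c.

f_1 = 11b + 11, LT = b.
f_2 = 4b² - 2b + 6c, LT = b².

S(f_1,f_2): lcm = b². S = 3/2b - 3/2c.
  leading term b: subtract (3/22)·f_1 from 3/2b - 3/2c → -3/2c - 3/2
  leading term c: no divisor's leading term divides it; move -3/2c to the remainder.
  leading term 1: no divisor's leading term divides it; move -3/2 to the remainder.
  remainder -3/2c - 3/2 ≠ 0; add g_3 = -3/2c - 3/2 to the basis.

S(f_1,g_3): leading monomials are coprime, so the S-polynomial reduces to 0 (Buchberger's first criterion).
S(f_2,g_3): leading monomials are coprime, so the S-polynomial reduces to 0 (Buchberger's first criterion).
Every S-polynomial of the final basis reduces to 0, so we have a Gröbner basis.
Inter-reduce: drop elements whose leading term is divisible by another's, tail-reduce, and make monic.

G = {b + 1, c + 1}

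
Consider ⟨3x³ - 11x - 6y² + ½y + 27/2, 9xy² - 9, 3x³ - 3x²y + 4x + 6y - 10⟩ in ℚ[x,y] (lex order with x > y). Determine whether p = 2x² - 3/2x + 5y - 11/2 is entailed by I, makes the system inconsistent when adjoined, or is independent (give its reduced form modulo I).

2x² - 3/2x + 5y - 11/2 lies in I (it reduces to 0).

First compute the reduced Gröbner basis of I by Buchberger's algorithm.
f_1 = 3x³ - 11x - 6y² + ½y + 27/2, LT = x³.
f_2 = 9xy² - 9, LT = xy².
f_3 = 3x³ - 3x²y + 4x + 6y - 10, LT = x³.

S(f_1,f_2): lcm = x³y². S = x² - 11/3xy² - 2y⁴ + ⅙y³ + 9/2y².
  reduce S modulo (f_1, f_2, f_3):
  remainder x² - 2y⁴ + ⅙y³ + 9/2y² - 11/3 ≠ 0; add h_4 = x² - 2y⁴ + ⅙y³ + 9/2y² - 11/3 to the basis.

S(f_1,f_3): lcm = x³. S = x²y - 5x - 2y² - 11/6y + 47/6.
  reduce S modulo (f_1, f_2, f_3, h_4):
  remainder -5x + 2y⁵ - ⅙y⁴ - 9/2y³ - 2y² + 11/6y + 47/6 ≠ 0; add h_5 = -5x + 2y⁵ - ⅙y⁴ - 9/2y³ - 2y² + 11/6y + 47/6 to the basis.

S(f_2,f_3): lcm = x³y². S = x²y³ - x² - 4/3xy² - 2y³ + 10/3y².
  reduce S modulo (f_1, f_2, f_3, h_4, h_5):
  remainder ⅖y⁶ - 1/30y⁵ - 29/10y⁴ - 67/30y³ + 41/5y² + 47/30y - 5 ≠ 0; add h_6 = ⅖y⁶ - 1/30y⁵ - 29/10y⁴ - 67/30y³ + 41/5y² + 47/30y - 5 to the basis.

S(f_2,h_4): lcm = x²y². S = -x + 2y⁶ - ⅙y⁵ - 9/2y⁴ + 11/3y².
  reduce S modulo (f_1, f_2, f_3, h_4, h_5, h_6):
  remainder -⅖y⁵ + 301/30y⁴ + 181/15y³ - 554/15y² - 41/5y + 703/30 ≠ 0; add h_7 = -⅖y⁵ + 301/30y⁴ + 181/15y³ - 554/15y² - 41/5y + 703/30 to the basis.

S(f_1,h_5): lcm = x³. S = ⅖x²y⁵ - 1/30x²y⁴ - 9/10x²y³ - ⅖x²y² + 11/30x²y + 47/30x² - 11/3x - 2y² + ⅙y + 9/2.
  reduce S modulo (f_1, f_2, f_3, h_4, h_5, h_6, h_7):
  remainder -21y⁴ - 537/20y³ + 739/9y² + 281/15y - 9539/180 ≠ 0; add h_8 = -21y⁴ - 537/20y³ + 739/9y² + 281/15y - 9539/180 to the basis.

S(f_2,h_5): lcm = xy². S = ⅖y⁷ - 1/30y⁶ - 9/10y⁵ - ⅖y⁴ + 11/30y³ + 47/30y² - 1.
  reduce S modulo (f_1, f_2, f_3, h_4, h_5, h_6, h_7, h_8):
  remainder -979/70y³ + 3526/189y² + 3272/315y - 28459/1890 ≠ 0; add h_9 = -979/70y³ + 3526/189y² + 3272/315y - 28459/1890 to the basis.

S(h_4,h_5): lcm = x². S = ⅖xy⁵ - 1/30xy⁴ - 9/10xy³ - ⅖xy² + 11/30xy + 47/30x - 2y⁴ + ⅙y³ + 9/2y² - 11/3.
  reduce S modulo (f_1, f_2, f_3, h_4, h_5, h_6, h_7, h_8, h_9):
  remainder -254203/1585980y² - 46219/528660y + 19643/79299 ≠ 0; add h_10 = -254203/1585980y² - 46219/528660y + 19643/79299 to the basis.

S(f_2,h_6): lcm = xy⁶. S = 1/12xy⁵ + 29/4xy⁴ + 67/12xy³ - 41/2xy² - 47/12xy + 25/2x - y⁴.
  reduce S modulo (f_1, f_2, f_3, h_4, h_5, h_6, h_7, h_8, h_9, h_10):
  remainder -156307217/54907848y + 156307217/54907848 ≠ 0; add h_11 = -156307217/54907848y + 156307217/54907848 to the basis.

The other S-polynomials (S(f_1,h_4), S(f_3,h_4), S(f_3,h_5), S(f_1,h_6), S(f_3,h_6), S(h_4,h_6), S(h_5,h_6), S(f_1,h_7), S(f_2,h_7), S(f_3,h_7), S(h_4,h_7), S(h_5,h_7), S(h_6,h_7), S(f_1,h_8), S(f_2,h_8), S(f_3,h_8), S(h_4,h_8), S(h_5,h_8), S(h_6,h_8), S(h_7,h_8), S(f_1,h_9), S(f_2,h_9), S(f_3,h_9), S(h_4,h_9), S(h_5,h_9), S(h_6,h_9), S(h_7,h_9), S(h_8,h_9), S(f_1,h_10), S(f_2,h_10), S(f_3,h_10), S(h_4,h_10), S(h_5,h_10), S(h_6,h_10), S(h_7,h_10), S(h_8,h_10), S(h_9,h_10), S(f_1,h_11), S(f_2,h_11), S(f_3,h_11), S(h_4,h_11), S(h_5,h_11), S(h_6,h_11), S(h_7,h_11), S(h_8,h_11), S(h_9,h_11), S(h_10,h_11)) all reduce to 0 modulo the current basis, so we have a Gröbner basis.
Inter-reduce: drop elements whose leading term is divisible by another's, tail-reduce, and make monic.
Reduced Gröbner basis: {x - 1, y - 1}.
Label its elements g_1 = x - 1, g_2 = y - 1.

Reduce p = 2x² - 3/2x + 5y - 11/2 modulo G:
  leading term x²: subtract (2x)·g_1 from 2x² - 3/2x + 5y - 11/2 → ½x + 5y - 11/2
  leading term x: subtract (½)·g_1 from ½x + 5y - 11/2 → 5y - 5
  leading term y: subtract (5)·g_2 from 5y - 5 → 0
  normal form = 0.
Since the normal form is 0, p ∈ I.

The remainder on division by a Gröbner basis is unique — it is the normal form.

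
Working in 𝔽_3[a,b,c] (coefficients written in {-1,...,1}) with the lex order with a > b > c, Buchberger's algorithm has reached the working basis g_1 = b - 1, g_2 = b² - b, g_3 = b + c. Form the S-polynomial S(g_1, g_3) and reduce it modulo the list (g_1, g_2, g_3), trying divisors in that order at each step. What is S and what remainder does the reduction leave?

S(g_1, g_3) = -c - 1; remainder on division = -c - 1.

lcm(LM(g_1), LM(g_3)) = b.
S = (lcm/LT(g_1))·g_1 − (lcm/LT(g_3))·g_3 = -c - 1.
Reduce S modulo (g_1, g_2, g_3) in that order:
  leading term c: no divisor's leading term divides it; move -c to the remainder.
  leading term 1: no divisor's leading term divides it; move -1 to the remainder.
The remainder -c - 1 is nonzero, so it would be added as the next basis element.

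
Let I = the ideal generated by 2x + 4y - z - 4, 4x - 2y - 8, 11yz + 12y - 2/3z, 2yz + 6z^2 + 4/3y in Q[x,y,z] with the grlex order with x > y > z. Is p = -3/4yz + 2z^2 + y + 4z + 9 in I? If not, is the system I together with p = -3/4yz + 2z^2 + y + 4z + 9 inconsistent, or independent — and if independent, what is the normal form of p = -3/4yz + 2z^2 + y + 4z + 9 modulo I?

First compute the reduced Gröbner basis of I by Buchberger's algorithm.
f_1 = 2x + 4y - z - 4, LT = x.
f_2 = 4x - 2y - 8, LT = x.
f_3 = 11yz + 12y - 2/3z, LT = yz.
f_4 = 2yz + 6z^2 + 4/3y, LT = yz.

S(f_1,f_2): lcm = x. S = 5/2y - 1/2z.
  leading term y: no divisor's leading term divides it; move 5/2y to the remainder.
  leading term z: no divisor's leading term divides it; move -1/2z to the remainder.
  remainder 5/2y - 1/2z ≠ 0; add h_5 = 5/2y - 1/2z to the basis.

S(f_1,f_3): leading monomials are coprime, so the S-polynomial reduces to 0 (Buchberger's first criterion).
S(f_1,f_4): leading monomials are coprime, so the S-polynomial reduces to 0 (Buchberger's first criterion).
S(f_2,f_3): leading monomials are coprime, so the S-polynomial reduces to 0 (Buchberger's first criterion).
S(f_2,f_4): leading monomials are coprime, so the S-polynomial reduces to 0 (Buchberger's first criterion).
S(f_3,f_4): lcm = yz. S = -3z^2 + 14/33y - 2/33z.
  leading term z^2: no divisor's leading term divides it; move -3z^2 to the remainder.
  leading term y: subtract (28/165)·h_5 from 14/33y - 2/33z → 4/165z
  leading term z: no divisor's leading term divides it; move 4/165z to the remainder.
  remainder -3z^2 + 4/165z ≠ 0; add h_6 = -3z^2 + 4/165z to the basis.

S(f_1,h_5): leading monomials are coprime, so the S-polynomial reduces to 0 (Buchberger's first criterion).
S(f_2,h_5): leading monomials are coprime, so the S-polynomial reduces to 0 (Buchberger's first criterion).
S(f_3,h_5): lcm = yz. S = 1/5z^2 + 12/11y - 2/33z.
  leading term z^2: subtract (-1/15)·h_6 from 1/5z^2 + 12/11y - 2/33z → 12/11y - 146/2475z
  leading term y: subtract (24/55)·h_5 from 12/11y - 146/2475z → 394/2475z
  leading term z: no divisor's leading term divides it; move 394/2475z to the remainder.
  remainder 394/2475z ≠ 0; add h_7 = 394/2475z to the basis.

S(f_4,h_5): lcm = yz. S = 16/5z^2 + 2/3y.
  leading term z^2: subtract (-16/15)·h_6 from 16/5z^2 + 2/3y → 2/3y + 64/2475z
  leading term y: subtract (4/15)·h_5 from 2/3y + 64/2475z → 394/2475z
  leading term z: subtract (1)·h_7 from 394/2475z → 0
  remainder 0.

S(f_1,h_6): leading monomials are coprime, so the S-polynomial reduces to 0 (Buchberger's first criterion).
S(f_2,h_6): leading monomials are coprime, so the S-polynomial reduces to 0 (Buchberger's first criterion).
S(f_3,h_6): lcm = yz^2. S = 544/495yz - 2/33z^2.
  leading term yz: subtract (544/5445)·f_3 from 544/495yz - 2/33z^2 → -2/33z^2 - 2176/1815y + 1088/16335z
  leading term z^2: subtract (2/99)·h_6 from -2/33z^2 - 2176/1815y + 1088/16335z → -2176/1815y + 8/121z
  leading term y: subtract (-4352/9075)·h_5 from -2176/1815y + 8/121z → -1576/9075z
  leading term z: subtract (-12/11)·h_7 from -1576/9075z → 0
  remainder 0.

S(f_4,h_6): lcm = yz^2. S = 3z^3 + 334/495yz.
  leading term z^3: subtract (-z)·h_6 from 3z^3 + 334/495yz → 334/495yz + 4/165z^2
  leading term yz: subtract (334/5445)·f_3 from 334/495yz + 4/165z^2 → 4/165z^2 - 1336/1815y + 668/16335z
  leading term z^2: subtract (-4/495)·h_6 from 4/165z^2 - 1336/1815y + 668/16335z → -1336/1815y + 3356/81675z
  leading term y: subtract (-2672/9075)·h_5 from -1336/1815y + 3356/81675z → -788/7425z
  leading term z: subtract (-2/3)·h_7 from -788/7425z → 0
  remainder 0.

S(h_5,h_6): leading monomials are coprime, so the S-polynomial reduces to 0 (Buchberger's first criterion).
S(f_1,h_7): leading monomials are coprime, so the S-polynomial reduces to 0 (Buchberger's first criterion).
S(f_2,h_7): leading monomials are coprime, so the S-polynomial reduces to 0 (Buchberger's first criterion).
S(f_3,h_7): lcm = yz. S = 12/11y - 2/33z.
  leading term y: subtract (24/55)·h_5 from 12/11y - 2/33z → 26/165z
  leading term z: subtract (195/197)·h_7 from 26/165z → 0
  remainder 0.

S(f_4,h_7): lcm = yz. S = 3z^2 + 2/3y.
  leading term z^2: subtract (-1)·h_6 from 3z^2 + 2/3y → 2/3y + 4/165z
  leading term y: subtract (4/15)·h_5 from 2/3y + 4/165z → 26/165z
  leading term z: subtract (195/197)·h_7 from 26/165z → 0
  remainder 0.

S(h_5,h_7): leading monomials are coprime, so the S-polynomial reduces to 0 (Buchberger's first criterion).
S(h_6,h_7): lcm = z^2. S = -4/495z.
  leading term z: subtract (-10/197)·h_7 from -4/495z → 0
  remainder 0.

Every S-polynomial of the final basis reduces to 0, so we have a Gröbner basis.
Inter-reduce: drop elements whose leading term is divisible by another's, tail-reduce, and make monic.
Reduced Gröbner basis: {x - 2, y, z}.
Label its elements g_1 = x - 2, g_2 = y, g_3 = z.

Reduce p = -3/4yz + 2z^2 + y + 4z + 9 modulo G:
  leading term yz: subtract (-3/4z)·g_2 from -3/4yz + 2z^2 + y + 4z + 9 → 2z^2 + y + 4z + 9
  leading term z^2: subtract (2z)·g_3 from 2z^2 + y + 4z + 9 → y + 4z + 9
  leading term y: subtract (1)·g_2 from y + 4z + 9 → 4z + 9
  leading term z: subtract (4)·g_3 from 4z + 9 → 9
  leading term 1: no divisor's leading term divides it; move 9 to the remainder.
  normal form = 9.
The normal form is nonzero, so p ∉ I. Since p minus its normal form lies in I, I + (p) = I + (r) where r = 9; decide whether this ideal is the whole ring.
Here r = 9 is a nonzero constant, hence a unit: 1 ∈ I + (p), the Gröbner basis of I + (p) is {1}, and the enlarged system has no common solution — adjoining p is inconsistent.

Adjoining -3/4yz + 2z^2 + y + 4z + 9 makes the ideal the whole ring: the system is inconsistent.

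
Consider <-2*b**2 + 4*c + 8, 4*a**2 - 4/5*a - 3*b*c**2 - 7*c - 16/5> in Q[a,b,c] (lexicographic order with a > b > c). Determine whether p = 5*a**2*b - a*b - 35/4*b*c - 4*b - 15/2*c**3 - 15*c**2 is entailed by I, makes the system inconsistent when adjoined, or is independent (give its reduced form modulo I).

5*a**2*b - a*b - 35/4*b*c - 4*b - 15/2*c**3 - 15*c**2 lies in I (it reduces to 0).

First compute the reduced Gröbner basis of I by Buchberger's algorithm.
f_1 = -2*b**2 + 4*c + 8, LT = b**2.
f_2 = 4*a**2 - 4/5*a - 3*b*c**2 - 7*c - 16/5, LT = a**2.

S(f_1,f_2): leading monomials are coprime, so the S-polynomial reduces to 0 (Buchberger's first criterion).
Every S-polynomial of the final basis reduces to 0, so we have a Gröbner basis.
Inter-reduce: drop elements whose leading term is divisible by another's, tail-reduce, and make monic.
Reduced Gröbner basis: {a**2 - 1/5*a - 3/4*b*c**2 - 7/4*c - 4/5, b**2 - 2*c - 4}.
Label its elements g_1 = a**2 - 1/5*a - 3/4*b*c**2 - 7/4*c - 4/5, g_2 = b**2 - 2*c - 4.

Reduce p = 5*a**2*b - a*b - 35/4*b*c - 4*b - 15/2*c**3 - 15*c**2 modulo G:
  leading term a**2*b: subtract (5*b)·g_1 from 5*a**2*b - a*b - 35/4*b*c - 4*b - 15/2*c**3 - 15*c**2 → 15/4*b**2*c**2 - 15/2*c**3 - 15*c**2
  leading term b**2*c**2: subtract (15/4*c**2)·g_2 from 15/4*b**2*c**2 - 15/2*c**3 - 15*c**2 → 0
  normal form = 0.
Since the normal form is 0, p ∈ I.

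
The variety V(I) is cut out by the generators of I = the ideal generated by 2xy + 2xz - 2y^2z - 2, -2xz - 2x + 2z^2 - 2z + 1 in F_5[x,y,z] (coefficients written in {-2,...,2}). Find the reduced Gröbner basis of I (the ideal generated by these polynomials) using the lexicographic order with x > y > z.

f_1 = 2xy + 2xz - 2y^2z - 2, LT = xy.
f_2 = -2xz - 2x + 2z^2 - 2z + 1, LT = xz.

S(f_1,f_2): lcm = xyz. S = -xy + xz^2 - y^2z^2 + yz^2 - yz - 2y - z.
  reduce S modulo (f_1, f_2):
  remainder -y^2z^2 - y^2z + yz^2 - yz - 2y + z^3 - z^2 + 2z - 1 ≠ 0; add g_3 = -y^2z^2 - y^2z + yz^2 - yz - 2y + z^3 - z^2 + 2z - 1 to the basis.

The other S-polynomials (S(f_1,g_3), S(f_2,g_3)) all reduce to 0 modulo the current basis, so we have a Gröbner basis.

G = {xy - x - y^2z + z^2 - z + 2, xz + x - z^2 + z + 2, y^2z^2 + y^2z - yz^2 + yz + 2y - z^3 + z^2 - 2z + 1}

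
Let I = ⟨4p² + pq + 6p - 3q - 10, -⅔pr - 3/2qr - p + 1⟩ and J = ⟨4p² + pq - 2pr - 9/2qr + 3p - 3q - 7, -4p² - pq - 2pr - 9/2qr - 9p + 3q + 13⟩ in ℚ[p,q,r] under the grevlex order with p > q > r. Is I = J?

For a fixed monomial order, each ideal has a unique reduced Gröbner basis; comparing bases decides equality.
Buchberger on the first generating set:
f_1 = 4p² + pq + 6p - 3q - 10, LT = p².
f_2 = -⅔pr - 3/2qr - p + 1, LT = pr.

S(f_1,f_2): lcm = p²r. S = -2pqr - 3/2p² + 3/2pr - ¾qr + 3/2p - 5/2r.
  leading term pqr: subtract (3q)·f_2 from -2pqr - 3/2p² + 3/2pr - ¾qr + 3/2p - 5/2r → 9/2q²r - 3/2p² + 3pq + 3/2pr - ¾qr + 3/2p - 3q - 5/2r
  leading term q²r: no divisor's leading term divides it; move 9/2q²r to the remainder.
  leading term p²: subtract (-⅜)·f_1 from -3/2p² + 3pq + 3/2pr - ¾qr + 3/2p - 3q - 5/2r → 27/8pq + 3/2pr - ¾qr + 15/4p - 33/8q - 5/2r - 15/4
  leading term pq: no divisor's leading term divides it; move 27/8pq to the remainder.
  leading term pr: subtract (-9/4)·f_2 from 3/2pr - ¾qr + 15/4p - 33/8q - 5/2r - 15/4 → -33/8qr + 3/2p - 33/8q - 5/2r - 3/2
  leading term qr: no divisor's leading term divides it; move -33/8qr to the remainder.
  leading term p: no divisor's leading term divides it; move 3/2p to the remainder.
  leading term q: no divisor's leading term divides it; move -33/8q to the remainder.
  leading term r: no divisor's leading term divides it; move -5/2r to the remainder.
  leading term 1: no divisor's leading term divides it; move -3/2 to the remainder.
  remainder 9/2q²r + 27/8pq - 33/8qr + 3/2p - 33/8q - 5/2r - 3/2 ≠ 0; add g_3 = 9/2q²r + 27/8pq - 33/8qr + 3/2p - 33/8q - 5/2r - 3/2 to the basis.

The other S-polynomials (S(f_1,g_3), S(f_2,g_3)) all reduce to 0 modulo the current basis, so we have a Gröbner basis.
Inter-reduce: drop elements whose leading term is divisible by another's, tail-reduce, and make monic.
Reduced Gröbner basis: {q²r + ¾pq - 11/12qr + ⅓p - 11/12q - 5/9r - ⅓, p² + ¼pq + 3/2p - ¾q - 5/2, pr + 9/4qr + 3/2p - 3/2}.

Buchberger on the second generating set:
h_1 = 4p² + pq - 2pr - 9/2qr + 3p - 3q - 7, LT = p².
h_2 = -4p² - pq - 2pr - 9/2qr - 9p + 3q + 13, LT = p².

S(h_1,h_2): lcm = p². S = -pr - 9/4qr - 3/2p + 3/2.
  leading term pr: no divisor's leading term divides it; move -pr to the remainder.
  leading term qr: no divisor's leading term divides it; move -9/4qr to the remainder.
  leading term p: no divisor's leading term divides it; move -3/2p to the remainder.
  leading term 1: no divisor's leading term divides it; move 3/2 to the remainder.
  remainder -pr - 9/4qr - 3/2p + 3/2 ≠ 0; add k_3 = -pr - 9/4qr - 3/2p + 3/2 to the basis.

S(h_1,k_3): lcm = p²r. S = -2pqr - ½pr² - 9/8qr² - 3/2p² + ¾pr - ¾qr + 3/2p - 7/4r.
  leading term pqr: subtract (2q)·k_3 from -2pqr - ½pr² - 9/8qr² - 3/2p² + ¾pr - ¾qr + 3/2p - 7/4r → 9/2q²r - ½pr² - 9/8qr² - 3/2p² + 3pq + ¾pr - ¾qr + 3/2p - 3q - 7/4r
  leading term q²r: no divisor's leading term divides it; move 9/2q²r to the remainder.
  leading term pr²: subtract (½r)·k_3 from -½pr² - 9/8qr² - 3/2p² + 3pq + ¾pr - ¾qr + 3/2p - 3q - 7/4r → -3/2p² + 3pq + 3/2pr - ¾qr + 3/2p - 3q - 5/2r
  leading term p²: subtract (-⅜)·h_1 from -3/2p² + 3pq + 3/2pr - ¾qr + 3/2p - 3q - 5/2r → 27/8pq + ¾pr - 39/16qr + 21/8p - 33/8q - 5/2r - 21/8
  leading term pq: no divisor's leading term divides it; move 27/8pq to the remainder.
  leading term pr: subtract (-¾)·k_3 from ¾pr - 39/16qr + 21/8p - 33/8q - 5/2r - 21/8 → -33/8qr + 3/2p - 33/8q - 5/2r - 3/2
  leading term qr: no divisor's leading term divides it; move -33/8qr to the remainder.
  leading term p: no divisor's leading term divides it; move 3/2p to the remainder.
  leading term q: no divisor's leading term divides it; move -33/8q to the remainder.
  leading term r: no divisor's leading term divides it; move -5/2r to the remainder.
  leading term 1: no divisor's leading term divides it; move -3/2 to the remainder.
  remainder 9/2q²r + 27/8pq - 33/8qr + 3/2p - 33/8q - 5/2r - 3/2 ≠ 0; add k_4 = 9/2q²r + 27/8pq - 33/8qr + 3/2p - 33/8q - 5/2r - 3/2 to the basis.

The other S-polynomials (S(h_2,k_3), S(h_1,k_4), S(h_2,k_4), S(k_3,k_4)) all reduce to 0 modulo the current basis, so we have a Gröbner basis.
Inter-reduce: drop elements whose leading term is divisible by another's, tail-reduce, and make monic.
Reduced Gröbner basis: {q²r + ¾pq - 11/12qr + ⅓p - 11/12q - 5/9r - ⅓, p² + ¼pq + 3/2p - ¾q - 5/2, pr + 9/4qr + 3/2p - 3/2}.

The two bases agree; hence the ideals are identical.
The choice of monomial ordering does not affect the verdict — as long as both bases are computed under the same ordering, their equality decides ideal equality.

Yes, the ideals are equal.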